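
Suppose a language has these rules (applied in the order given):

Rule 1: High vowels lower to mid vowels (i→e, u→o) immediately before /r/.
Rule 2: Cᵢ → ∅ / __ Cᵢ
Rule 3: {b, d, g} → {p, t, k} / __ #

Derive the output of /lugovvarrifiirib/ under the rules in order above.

Rule 1 (pre-rhotic lowering): /i/ is a high vowel immediately before /r/, so it lowers to [e]. /lugovvarrifiirib/ → lugovvarrifierib.
Rule 2 (degemination): /vv/ is a geminate; the first /v/ deletes. /rr/ is a geminate; the first /r/ deletes. /lugovvarrifierib/ → lugovarifierib.
Rule 3 (final devoicing): /b/ is a voiced stop in word-final position, so it devoices to [p]. /lugovarifierib/ → lugovarifierip.

lugovarifierip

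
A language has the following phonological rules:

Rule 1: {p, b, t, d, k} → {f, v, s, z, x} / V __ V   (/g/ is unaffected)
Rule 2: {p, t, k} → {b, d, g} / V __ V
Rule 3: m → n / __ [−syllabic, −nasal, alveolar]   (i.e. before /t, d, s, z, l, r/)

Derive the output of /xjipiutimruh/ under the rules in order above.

xjifiusinruh

Rule 1 (intervocalic spirantization): /p/ is a stop between vowels /i/ and /i/, so it spirantizes to the fricative [f]. /t/ is a stop between vowels /u/ and /i/, so it spirantizes to the fricative [s]. /xjipiutimruh/ → xjifiusimruh.
Rule 2 (intervocalic voicing): no segment meets the environment; /xjifiusimruh/ is unchanged.
Rule 3 (nasal place assimilation): /m/ precedes the alveolar consonant /r/, so it assimilates in place to [n]. /xjifiusimruh/ → xjifiusinruh.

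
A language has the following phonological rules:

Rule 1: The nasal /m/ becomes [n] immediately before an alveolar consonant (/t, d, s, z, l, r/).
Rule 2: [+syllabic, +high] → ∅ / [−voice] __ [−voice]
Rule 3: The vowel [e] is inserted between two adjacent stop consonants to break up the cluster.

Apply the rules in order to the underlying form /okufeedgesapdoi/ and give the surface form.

Rule 1 (nasal place assimilation): no segment meets the environment; /okufeedgesapdoi/ is unchanged.
Rule 2 (high vowel syncope): /u/ is a high vowel flanked by voiceless consonants /k/ and /f/, so it deletes. /okufeedgesapdoi/ → okfeedgesapdoi.
Rule 3 (stop-cluster e-epenthesis): /d/ and /g/ form a stop–stop cluster, so [e] is inserted between them. /p/ and /d/ form a stop–stop cluster, so [e] is inserted between them. /okfeedgesapdoi/ → okfeedegesapedoi.

okfeedegesapedoi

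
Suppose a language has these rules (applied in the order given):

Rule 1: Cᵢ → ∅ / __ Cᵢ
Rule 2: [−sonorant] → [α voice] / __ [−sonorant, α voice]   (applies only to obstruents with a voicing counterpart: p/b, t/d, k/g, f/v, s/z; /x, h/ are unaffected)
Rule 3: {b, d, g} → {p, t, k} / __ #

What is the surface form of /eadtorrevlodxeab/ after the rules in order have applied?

Rule 1 (degemination): /rr/ is a geminate; the first /r/ deletes. /eadtorrevlodxeab/ → eadtorevlodxeab.
Rule 2 (regressive voicing assimilation): /d/ precedes the voiceless obstruent /t/, so it devoices to [t] by assimilation. /d/ precedes the voiceless obstruent /x/, so it devoices to [t] by assimilation. /eadtorevlodxeab/ → eattorevlotxeab.
Rule 3 (final devoicing): /b/ is a voiced stop in word-final position, so it devoices to [p]. /eattorevlotxeab/ → eattorevlotxeap.

eattorevlotxeap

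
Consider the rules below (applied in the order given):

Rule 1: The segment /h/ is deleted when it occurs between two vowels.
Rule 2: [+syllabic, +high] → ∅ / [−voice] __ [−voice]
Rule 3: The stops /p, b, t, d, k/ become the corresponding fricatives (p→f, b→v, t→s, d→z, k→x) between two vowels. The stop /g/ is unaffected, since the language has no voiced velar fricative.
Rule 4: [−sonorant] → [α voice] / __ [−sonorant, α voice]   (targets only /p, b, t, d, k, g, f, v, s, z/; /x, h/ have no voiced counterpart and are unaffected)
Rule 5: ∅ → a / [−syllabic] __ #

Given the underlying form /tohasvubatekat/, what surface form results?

toazvuvasexata

Rule 1 (intervocalic h-deletion): /h/ occurs between vowels /o/ and /a/, so it deletes. /tohasvubatekat/ → toasvubatekat.
Rule 2 (high vowel syncope): no segment meets the environment; /toasvubatekat/ is unchanged.
Rule 3 (intervocalic spirantization): /b/ is a stop between vowels /u/ and /a/, so it spirantizes to the fricative [v]. /t/ is a stop between vowels /a/ and /e/, so it spirantizes to the fricative [s]. /k/ is a stop between vowels /e/ and /a/, so it spirantizes to the fricative [x]. /toasvubatekat/ → toasvuvasexat.
Rule 4 (regressive voicing assimilation): /s/ precedes the voiced obstruent /v/, so it voices to [z] by assimilation. /toasvuvasexat/ → toazvuvasexat.
Rule 5 (final a-epenthesis): the form ends in the consonant /t/, so [a] is inserted word-finally. /toazvuvasexat/ → toazvuvasexata.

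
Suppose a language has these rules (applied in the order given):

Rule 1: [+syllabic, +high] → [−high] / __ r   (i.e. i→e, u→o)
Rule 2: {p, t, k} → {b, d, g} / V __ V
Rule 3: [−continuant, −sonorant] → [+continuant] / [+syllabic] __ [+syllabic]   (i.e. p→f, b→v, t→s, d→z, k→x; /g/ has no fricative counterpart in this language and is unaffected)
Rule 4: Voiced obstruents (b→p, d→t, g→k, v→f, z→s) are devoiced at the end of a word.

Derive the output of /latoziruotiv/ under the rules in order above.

Rule 1 (pre-rhotic lowering): /i/ is a high vowel immediately before /r/, so it lowers to [e]. /latoziruotiv/ → latozeruotiv.
Rule 2 (intervocalic voicing): /t/ is a voiceless stop between vowels /a/ and /o/, so it voices to [d]. /t/ is a voiceless stop between vowels /o/ and /i/, so it voices to [d]. /latozeruotiv/ → ladozeruodiv.
Rule 3 (intervocalic spirantization): /d/ is a stop between vowels /a/ and /o/, so it spirantizes to the fricative [z]. /d/ is a stop between vowels /o/ and /i/, so it spirantizes to the fricative [z]. /ladozeruodiv/ → lazozeruoziv.
Rule 4 (final devoicing): /v/ is a voiced obstruent in word-final position, so it devoices to [f]. /lazozeruoziv/ → lazozeruozif.

lazozeruozif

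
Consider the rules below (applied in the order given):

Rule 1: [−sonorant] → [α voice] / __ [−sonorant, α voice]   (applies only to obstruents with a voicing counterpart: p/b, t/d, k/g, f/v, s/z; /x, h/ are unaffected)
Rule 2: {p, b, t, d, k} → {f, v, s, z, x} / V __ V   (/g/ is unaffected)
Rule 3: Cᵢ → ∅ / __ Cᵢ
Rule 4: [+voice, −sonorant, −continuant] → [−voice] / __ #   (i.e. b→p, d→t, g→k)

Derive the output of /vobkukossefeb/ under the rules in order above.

vopkuxosefep

Rule 1 (regressive voicing assimilation): /b/ precedes the voiceless obstruent /k/, so it devoices to [p] by assimilation. /vobkukossefeb/ → vopkukossefeb.
Rule 2 (intervocalic spirantization): /k/ is a stop between vowels /u/ and /o/, so it spirantizes to the fricative [x]. /vopkukossefeb/ → vopkuxossefeb.
Rule 3 (degemination): /ss/ is a geminate; the first /s/ deletes. /vopkuxossefeb/ → vopkuxosefeb.
Rule 4 (final devoicing): /b/ is a voiced stop in word-final position, so it devoices to [p]. /vopkuxosefeb/ → vopkuxosefep.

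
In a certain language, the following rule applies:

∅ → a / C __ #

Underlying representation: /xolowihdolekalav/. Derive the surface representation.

the form ends in the consonant /v/, so [a] is inserted word-finally.
Surface form: [xolowihdolekalava].

xolowihdolekalava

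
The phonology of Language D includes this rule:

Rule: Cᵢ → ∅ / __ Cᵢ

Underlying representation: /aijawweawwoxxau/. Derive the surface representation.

aijaweawoxau

/ww/ is a geminate; the first /w/ deletes.
/ww/ is a geminate; the first /w/ deletes.
/xx/ is a geminate; the first /x/ deletes.
Surface form: [aijaweawoxau].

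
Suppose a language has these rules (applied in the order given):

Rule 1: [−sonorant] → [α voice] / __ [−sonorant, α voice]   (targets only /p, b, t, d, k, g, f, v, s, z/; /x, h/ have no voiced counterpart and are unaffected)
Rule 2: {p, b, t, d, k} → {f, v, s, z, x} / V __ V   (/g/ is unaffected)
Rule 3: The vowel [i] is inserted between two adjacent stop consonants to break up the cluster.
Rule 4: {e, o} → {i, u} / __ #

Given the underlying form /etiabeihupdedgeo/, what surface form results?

esiaveihubidedigeu

Rule 1 (regressive voicing assimilation): /p/ precedes the voiced obstruent /d/, so it voices to [b] by assimilation. /etiabeihupdedgeo/ → etiabeihubdedgeo.
Rule 2 (intervocalic spirantization): /t/ is a stop between vowels /e/ and /i/, so it spirantizes to the fricative [s]. /b/ is a stop between vowels /a/ and /e/, so it spirantizes to the fricative [v]. /etiabeihubdedgeo/ → esiaveihubdedgeo.
Rule 3 (stop-cluster i-epenthesis): /b/ and /d/ form a stop–stop cluster, so [i] is inserted between them. /d/ and /g/ form a stop–stop cluster, so [i] is inserted between them. /esiaveihubdedgeo/ → esiaveihubidedigeo.
Rule 4 (final vowel raising): /o/ is a mid vowel in word-final position, so it raises to [u]. /esiaveihubidedigeo/ → esiaveihubidedigeu.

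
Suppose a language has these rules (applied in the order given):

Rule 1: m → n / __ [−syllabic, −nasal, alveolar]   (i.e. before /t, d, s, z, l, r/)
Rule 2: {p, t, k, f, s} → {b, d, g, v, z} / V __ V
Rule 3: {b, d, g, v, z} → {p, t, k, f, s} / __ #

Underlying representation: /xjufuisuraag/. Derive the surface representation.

Rule 1 (nasal place assimilation): no segment meets the environment; /xjufuisuraag/ is unchanged.
Rule 2 (intervocalic voicing): /f/ is a voiceless obstruent between vowels /u/ and /u/, so it voices to [v]. /s/ is a voiceless obstruent between vowels /i/ and /u/, so it voices to [z]. /xjufuisuraag/ → xjuvuizuraag.
Rule 3 (final devoicing): /g/ is a voiced obstruent in word-final position, so it devoices to [k]. /xjuvuizuraag/ → xjuvuizuraak.

xjuvuizuraak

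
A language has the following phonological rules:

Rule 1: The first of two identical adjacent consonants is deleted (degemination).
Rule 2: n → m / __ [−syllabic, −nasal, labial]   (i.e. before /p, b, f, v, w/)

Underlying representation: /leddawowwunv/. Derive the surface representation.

Rule 1 (degemination): /dd/ is a geminate; the first /d/ deletes. /ww/ is a geminate; the first /w/ deletes. /leddawowwunv/ → ledawowunv.
Rule 2 (nasal place assimilation): /n/ precedes the labial consonant /v/, so it assimilates in place to [m]. /ledawowunv/ → ledawowumv.

ledawowumv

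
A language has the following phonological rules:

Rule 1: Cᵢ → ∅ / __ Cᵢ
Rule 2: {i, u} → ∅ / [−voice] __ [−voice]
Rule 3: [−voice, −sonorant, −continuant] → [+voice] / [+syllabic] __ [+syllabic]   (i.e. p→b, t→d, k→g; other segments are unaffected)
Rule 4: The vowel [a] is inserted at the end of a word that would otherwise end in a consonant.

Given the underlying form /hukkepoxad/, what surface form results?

Rule 1 (degemination): /kk/ is a geminate; the first /k/ deletes. /hukkepoxad/ → hukepoxad.
Rule 2 (high vowel syncope): /u/ is a high vowel flanked by voiceless consonants /h/ and /k/, so it deletes. /hukepoxad/ → hkepoxad.
Rule 3 (intervocalic voicing): /p/ is a voiceless stop between vowels /e/ and /o/, so it voices to [b]. /hkepoxad/ → hkeboxad.
Rule 4 (final a-epenthesis): the form ends in the consonant /d/, so [a] is inserted word-finally. /hkeboxad/ → hkeboxada.

hkeboxada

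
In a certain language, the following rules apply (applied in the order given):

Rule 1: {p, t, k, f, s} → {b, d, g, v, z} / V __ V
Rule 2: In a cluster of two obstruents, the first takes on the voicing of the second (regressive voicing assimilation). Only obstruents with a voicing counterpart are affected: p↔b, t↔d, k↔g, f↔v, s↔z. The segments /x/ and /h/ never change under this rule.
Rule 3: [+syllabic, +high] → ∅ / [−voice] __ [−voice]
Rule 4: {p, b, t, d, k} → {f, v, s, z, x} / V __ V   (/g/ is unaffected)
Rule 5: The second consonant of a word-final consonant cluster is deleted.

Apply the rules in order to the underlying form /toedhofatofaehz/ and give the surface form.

Rule 1 (intervocalic voicing): /f/ is a voiceless obstruent between vowels /o/ and /a/, so it voices to [v]. /t/ is a voiceless obstruent between vowels /a/ and /o/, so it voices to [d]. /f/ is a voiceless obstruent between vowels /o/ and /a/, so it voices to [v]. /toedhofatofaehz/ → toedhovadovaehz.
Rule 2 (regressive voicing assimilation): /d/ precedes the voiceless obstruent /h/, so it devoices to [t] by assimilation. /toedhovadovaehz/ → toethovadovaehz.
Rule 3 (high vowel syncope): no segment meets the environment; /toethovadovaehz/ is unchanged.
Rule 4 (intervocalic spirantization): /d/ is a stop between vowels /a/ and /o/, so it spirantizes to the fricative [z]. /toethovadovaehz/ → toethovazovaehz.
Rule 5 (final cluster simplification): /z/ is the second consonant of a word-final cluster /hz/, so it deletes. /toethovazovaehz/ → toethovazovaeh.

toethovazovaeh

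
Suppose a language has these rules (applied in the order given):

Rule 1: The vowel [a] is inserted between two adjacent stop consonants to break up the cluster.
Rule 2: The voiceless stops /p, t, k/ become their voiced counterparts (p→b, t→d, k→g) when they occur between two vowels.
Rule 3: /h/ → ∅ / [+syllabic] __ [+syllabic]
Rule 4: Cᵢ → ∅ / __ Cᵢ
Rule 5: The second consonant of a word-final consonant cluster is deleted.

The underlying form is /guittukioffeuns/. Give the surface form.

guidadugiofeun

Rule 1 (stop-cluster a-epenthesis): /t/ and /t/ form a stop–stop cluster, so [a] is inserted between them. /guittukioffeuns/ → guitatukioffeuns.
Rule 2 (intervocalic voicing): /t/ is a voiceless stop between vowels /i/ and /a/, so it voices to [d]. /t/ is a voiceless stop between vowels /a/ and /u/, so it voices to [d]. /k/ is a voiceless stop between vowels /u/ and /i/, so it voices to [g]. /guitatukioffeuns/ → guidadugioffeuns.
Rule 3 (intervocalic h-deletion): no segment meets the environment; /guidadugioffeuns/ is unchanged.
Rule 4 (degemination): /ff/ is a geminate; the first /f/ deletes. /guidadugioffeuns/ → guidadugiofeuns.
Rule 5 (final cluster simplification): /s/ is the second consonant of a word-final cluster /ns/, so it deletes. /guidadugiofeuns/ → guidadugiofeun.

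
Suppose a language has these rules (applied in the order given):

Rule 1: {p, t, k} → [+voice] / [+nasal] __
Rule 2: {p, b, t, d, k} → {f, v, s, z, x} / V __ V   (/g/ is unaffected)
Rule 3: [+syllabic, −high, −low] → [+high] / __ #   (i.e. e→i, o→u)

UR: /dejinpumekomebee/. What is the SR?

Rule 1 (post-nasal voicing): /p/ is a voiceless stop immediately after the nasal /n/, so it voices to [b]. /dejinpumekomebee/ → dejinbumekomebee.
Rule 2 (intervocalic spirantization): /k/ is a stop between vowels /e/ and /o/, so it spirantizes to the fricative [x]. /b/ is a stop between vowels /e/ and /e/, so it spirantizes to the fricative [v]. /dejinbumekomebee/ → dejinbumexomevee.
Rule 3 (final vowel raising): /e/ is a mid vowel in word-final position, so it raises to [i]. /dejinbumexomevee/ → dejinbumexomevei.

dejinbumexomevei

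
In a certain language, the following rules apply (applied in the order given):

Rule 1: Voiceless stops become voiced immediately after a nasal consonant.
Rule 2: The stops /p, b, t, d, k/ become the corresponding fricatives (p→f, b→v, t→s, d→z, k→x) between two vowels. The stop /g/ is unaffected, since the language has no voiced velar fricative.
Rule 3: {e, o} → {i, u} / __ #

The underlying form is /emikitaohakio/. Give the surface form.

Rule 1 (post-nasal voicing): no segment meets the environment; /emikitaohakio/ is unchanged.
Rule 2 (intervocalic spirantization): /k/ is a stop between vowels /i/ and /i/, so it spirantizes to the fricative [x]. /t/ is a stop between vowels /i/ and /a/, so it spirantizes to the fricative [s]. /k/ is a stop between vowels /a/ and /i/, so it spirantizes to the fricative [x]. /emikitaohakio/ → emixisaohaxio.
Rule 3 (final vowel raising): /o/ is a mid vowel in word-final position, so it raises to [u]. /emixisaohaxio/ → emixisaohaxiu.

emixisaohaxiu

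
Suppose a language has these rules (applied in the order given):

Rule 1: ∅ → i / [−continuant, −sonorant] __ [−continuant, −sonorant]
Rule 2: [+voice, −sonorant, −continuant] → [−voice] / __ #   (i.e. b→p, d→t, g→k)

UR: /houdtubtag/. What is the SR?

Rule 1 (stop-cluster i-epenthesis): /d/ and /t/ form a stop–stop cluster, so [i] is inserted between them. /b/ and /t/ form a stop–stop cluster, so [i] is inserted between them. /houdtubtag/ → houditubitag.
Rule 2 (final devoicing): /g/ is a voiced stop in word-final position, so it devoices to [k]. /houditubitag/ → houditubitak.

houditubitak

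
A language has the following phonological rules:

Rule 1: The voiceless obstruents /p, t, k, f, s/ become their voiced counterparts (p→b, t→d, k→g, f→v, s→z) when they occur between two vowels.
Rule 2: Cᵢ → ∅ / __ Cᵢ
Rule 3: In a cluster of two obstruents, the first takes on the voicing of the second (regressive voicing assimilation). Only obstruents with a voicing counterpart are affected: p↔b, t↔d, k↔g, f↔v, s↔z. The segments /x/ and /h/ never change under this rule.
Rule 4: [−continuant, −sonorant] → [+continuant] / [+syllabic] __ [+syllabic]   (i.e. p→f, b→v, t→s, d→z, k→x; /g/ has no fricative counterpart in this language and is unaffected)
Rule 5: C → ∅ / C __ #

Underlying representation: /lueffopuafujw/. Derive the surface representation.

Rule 1 (intervocalic voicing): /p/ is a voiceless obstruent between vowels /o/ and /u/, so it voices to [b]. /f/ is a voiceless obstruent between vowels /a/ and /u/, so it voices to [v]. /lueffopuafujw/ → lueffobuavujw.
Rule 2 (degemination): /ff/ is a geminate; the first /f/ deletes. /lueffobuavujw/ → luefobuavujw.
Rule 3 (regressive voicing assimilation): no segment meets the environment; /luefobuavujw/ is unchanged.
Rule 4 (intervocalic spirantization): /b/ is a stop between vowels /o/ and /u/, so it spirantizes to the fricative [v]. /luefobuavujw/ → luefovuavujw.
Rule 5 (final cluster simplification): /w/ is the second consonant of a word-final cluster /jw/, so it deletes. /luefovuavujw/ → luefovuavuj.

luefovuavuj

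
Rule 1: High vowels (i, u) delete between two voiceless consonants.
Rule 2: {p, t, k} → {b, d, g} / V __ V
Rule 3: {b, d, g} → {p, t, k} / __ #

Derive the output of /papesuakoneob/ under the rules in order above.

Rule 1 (high vowel syncope): no segment meets the environment; /papesuakoneob/ is unchanged.
Rule 2 (intervocalic voicing): /p/ is a voiceless stop between vowels /a/ and /e/, so it voices to [b]. /k/ is a voiceless stop between vowels /a/ and /o/, so it voices to [g]. /papesuakoneob/ → pabesuagoneob.
Rule 3 (final devoicing): /b/ is a voiced stop in word-final position, so it devoices to [p]. /pabesuagoneob/ → pabesuagoneop.

pabesuagoneop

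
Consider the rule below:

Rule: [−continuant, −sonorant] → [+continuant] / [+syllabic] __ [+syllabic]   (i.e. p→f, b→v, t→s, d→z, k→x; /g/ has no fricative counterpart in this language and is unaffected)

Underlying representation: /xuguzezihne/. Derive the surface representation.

xuguzezihne

No segment of /xuguzezihne/ meets the structural description of the rule, so the form surfaces unchanged.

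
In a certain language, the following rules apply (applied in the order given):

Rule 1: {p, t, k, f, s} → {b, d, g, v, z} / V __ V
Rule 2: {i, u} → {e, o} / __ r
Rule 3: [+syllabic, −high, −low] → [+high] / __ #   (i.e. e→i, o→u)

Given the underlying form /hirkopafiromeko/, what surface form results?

Rule 1 (intervocalic voicing): /p/ is a voiceless obstruent between vowels /o/ and /a/, so it voices to [b]. /f/ is a voiceless obstruent between vowels /a/ and /i/, so it voices to [v]. /k/ is a voiceless obstruent between vowels /e/ and /o/, so it voices to [g]. /hirkopafiromeko/ → hirkobaviromego.
Rule 2 (pre-rhotic lowering): /i/ is a high vowel immediately before /r/, so it lowers to [e]. /i/ is a high vowel immediately before /r/, so it lowers to [e]. /hirkobaviromego/ → herkobaveromego.
Rule 3 (final vowel raising): /o/ is a mid vowel in word-final position, so it raises to [u]. /herkobaveromego/ → herkobaveromegu.

herkobaveromegu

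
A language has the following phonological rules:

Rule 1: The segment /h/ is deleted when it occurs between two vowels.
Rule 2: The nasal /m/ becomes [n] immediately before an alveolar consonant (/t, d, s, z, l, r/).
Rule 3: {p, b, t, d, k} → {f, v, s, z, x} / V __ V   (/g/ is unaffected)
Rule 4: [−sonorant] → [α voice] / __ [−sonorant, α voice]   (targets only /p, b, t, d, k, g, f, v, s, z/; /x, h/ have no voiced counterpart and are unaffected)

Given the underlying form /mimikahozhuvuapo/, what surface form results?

Rule 1 (intervocalic h-deletion): /h/ occurs between vowels /a/ and /o/, so it deletes. /mimikahozhuvuapo/ → mimikaozhuvuapo.
Rule 2 (nasal place assimilation): no segment meets the environment; /mimikaozhuvuapo/ is unchanged.
Rule 3 (intervocalic spirantization): /k/ is a stop between vowels /i/ and /a/, so it spirantizes to the fricative [x]. /p/ is a stop between vowels /a/ and /o/, so it spirantizes to the fricative [f]. /mimikaozhuvuapo/ → mimixaozhuvuafo.
Rule 4 (regressive voicing assimilation): /z/ precedes the voiceless obstruent /h/, so it devoices to [s] by assimilation. /mimixaozhuvuafo/ → mimixaoshuvuafo.

mimixaoshuvuafo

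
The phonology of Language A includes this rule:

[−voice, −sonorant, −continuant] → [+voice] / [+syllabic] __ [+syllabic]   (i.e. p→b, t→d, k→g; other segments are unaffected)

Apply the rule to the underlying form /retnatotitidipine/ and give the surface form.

retnadodididibine

/t/ is a voiceless stop between vowels /a/ and /o/, so it voices to [d].
/t/ is a voiceless stop between vowels /o/ and /i/, so it voices to [d].
/t/ is a voiceless stop between vowels /i/ and /i/, so it voices to [d].
/p/ is a voiceless stop between vowels /i/ and /i/, so it voices to [b].
The other instance of /t/ does not occur in the required environment and remains unchanged.
Surface form: [retnadodididibine].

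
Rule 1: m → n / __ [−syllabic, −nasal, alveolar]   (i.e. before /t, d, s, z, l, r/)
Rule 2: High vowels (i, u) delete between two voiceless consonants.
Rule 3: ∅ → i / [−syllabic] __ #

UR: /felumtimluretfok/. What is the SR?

Rule 1 (nasal place assimilation): /m/ precedes the alveolar consonant /t/, so it assimilates in place to [n]. /m/ precedes the alveolar consonant /l/, so it assimilates in place to [n]. /felumtimluretfok/ → feluntinluretfok.
Rule 2 (high vowel syncope): no segment meets the environment; /feluntinluretfok/ is unchanged.
Rule 3 (final i-epenthesis): the form ends in the consonant /k/, so [i] is inserted word-finally. /feluntinluretfok/ → feluntinluretfoki.

feluntinluretfoki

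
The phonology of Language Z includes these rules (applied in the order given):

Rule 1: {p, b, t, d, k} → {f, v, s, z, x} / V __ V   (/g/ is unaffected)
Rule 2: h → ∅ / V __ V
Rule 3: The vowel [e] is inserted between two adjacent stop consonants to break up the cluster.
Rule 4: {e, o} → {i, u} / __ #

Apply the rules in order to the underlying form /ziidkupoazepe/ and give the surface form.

ziidekufoazefi

Rule 1 (intervocalic spirantization): /p/ is a stop between vowels /u/ and /o/, so it spirantizes to the fricative [f]. /p/ is a stop between vowels /e/ and /e/, so it spirantizes to the fricative [f]. /ziidkupoazepe/ → ziidkufoazefe.
Rule 2 (intervocalic h-deletion): no segment meets the environment; /ziidkufoazefe/ is unchanged.
Rule 3 (stop-cluster e-epenthesis): /d/ and /k/ form a stop–stop cluster, so [e] is inserted between them. /ziidkufoazefe/ → ziidekufoazefe.
Rule 4 (final vowel raising): /e/ is a mid vowel in word-final position, so it raises to [i]. /ziidekufoazefe/ → ziidekufoazefi.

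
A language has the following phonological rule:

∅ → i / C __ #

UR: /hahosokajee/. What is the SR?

No segment of /hahosokajee/ meets the structural description of the rule, so the form surfaces unchanged.

hahosokajee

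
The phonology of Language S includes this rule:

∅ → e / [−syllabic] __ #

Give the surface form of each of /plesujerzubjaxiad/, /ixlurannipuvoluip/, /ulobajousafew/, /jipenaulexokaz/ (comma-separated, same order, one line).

plesujerzubjaxiade, ixlurannipuvoluipe, ulobajousafewe, jipenaulexokaze

/plesujerzubjaxiad/: the form ends in the consonant /d/, so [e] is inserted word-finally. → [plesujerzubjaxiade].
/ixlurannipuvoluip/: the form ends in the consonant /p/, so [e] is inserted word-finally. → [ixlurannipuvoluipe].
/ulobajousafew/: the form ends in the consonant /w/, so [e] is inserted word-finally. → [ulobajousafewe].
/jipenaulexokaz/: the form ends in the consonant /z/, so [e] is inserted word-finally. → [jipenaulexokaze].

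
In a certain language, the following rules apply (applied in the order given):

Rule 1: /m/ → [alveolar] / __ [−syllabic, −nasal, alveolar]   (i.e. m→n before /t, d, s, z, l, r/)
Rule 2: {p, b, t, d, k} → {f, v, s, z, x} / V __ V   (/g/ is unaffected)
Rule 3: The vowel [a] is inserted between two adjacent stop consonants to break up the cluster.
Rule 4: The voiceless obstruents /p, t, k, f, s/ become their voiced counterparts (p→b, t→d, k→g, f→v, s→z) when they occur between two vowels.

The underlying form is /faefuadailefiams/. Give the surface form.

Rule 1 (nasal place assimilation): /m/ precedes the alveolar consonant /s/, so it assimilates in place to [n]. /faefuadailefiams/ → faefuadailefians.
Rule 2 (intervocalic spirantization): /d/ is a stop between vowels /a/ and /a/, so it spirantizes to the fricative [z]. /faefuadailefians/ → faefuazailefians.
Rule 3 (stop-cluster a-epenthesis): no segment meets the environment; /faefuazailefians/ is unchanged.
Rule 4 (intervocalic voicing): /f/ is a voiceless obstruent between vowels /e/ and /u/, so it voices to [v]. /f/ is a voiceless obstruent between vowels /e/ and /i/, so it voices to [v]. /faefuazailefians/ → faevuazailevians.

faevuazailevians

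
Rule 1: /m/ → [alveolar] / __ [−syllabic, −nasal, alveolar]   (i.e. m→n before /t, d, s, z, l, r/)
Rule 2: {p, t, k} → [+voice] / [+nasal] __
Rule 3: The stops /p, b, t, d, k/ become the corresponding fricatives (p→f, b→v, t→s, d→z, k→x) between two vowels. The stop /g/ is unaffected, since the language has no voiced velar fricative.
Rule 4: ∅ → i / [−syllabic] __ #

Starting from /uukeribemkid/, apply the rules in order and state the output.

uuxerivemgidi

Rule 1 (nasal place assimilation): no segment meets the environment; /uukeribemkid/ is unchanged.
Rule 2 (post-nasal voicing): /k/ is a voiceless stop immediately after the nasal /m/, so it voices to [g]. /uukeribemkid/ → uukeribemgid.
Rule 3 (intervocalic spirantization): /k/ is a stop between vowels /u/ and /e/, so it spirantizes to the fricative [x]. /b/ is a stop between vowels /i/ and /e/, so it spirantizes to the fricative [v]. /uukeribemgid/ → uuxerivemgid.
Rule 4 (final i-epenthesis): the form ends in the consonant /d/, so [i] is inserted word-finally. /uuxerivemgid/ → uuxerivemgidi.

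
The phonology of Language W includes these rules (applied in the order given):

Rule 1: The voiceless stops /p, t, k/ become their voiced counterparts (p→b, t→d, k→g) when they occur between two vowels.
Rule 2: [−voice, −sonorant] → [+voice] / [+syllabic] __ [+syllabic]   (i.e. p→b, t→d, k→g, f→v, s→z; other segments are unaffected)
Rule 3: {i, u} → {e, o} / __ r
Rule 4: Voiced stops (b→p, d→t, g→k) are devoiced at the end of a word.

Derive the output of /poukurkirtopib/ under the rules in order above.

pougorkertobip

Rule 1 (intervocalic voicing): /k/ is a voiceless stop between vowels /u/ and /u/, so it voices to [g]. /p/ is a voiceless stop between vowels /o/ and /i/, so it voices to [b]. /poukurkirtopib/ → pougurkirtobib.
Rule 2 (intervocalic voicing): no segment meets the environment; /pougurkirtobib/ is unchanged.
Rule 3 (pre-rhotic lowering): /u/ is a high vowel immediately before /r/, so it lowers to [o]. /i/ is a high vowel immediately before /r/, so it lowers to [e]. /pougurkirtobib/ → pougorkertobib.
Rule 4 (final devoicing): /b/ is a voiced stop in word-final position, so it devoices to [p]. /pougorkertobib/ → pougorkertobip.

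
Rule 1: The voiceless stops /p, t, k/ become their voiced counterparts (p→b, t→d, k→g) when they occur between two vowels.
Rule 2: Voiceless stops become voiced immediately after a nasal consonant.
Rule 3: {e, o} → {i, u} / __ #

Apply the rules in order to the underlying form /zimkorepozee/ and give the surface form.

zimgorebozei

Rule 1 (intervocalic voicing): /p/ is a voiceless stop between vowels /e/ and /o/, so it voices to [b]. /zimkorepozee/ → zimkorebozee.
Rule 2 (post-nasal voicing): /k/ is a voiceless stop immediately after the nasal /m/, so it voices to [g]. /zimkorebozee/ → zimgorebozee.
Rule 3 (final vowel raising): /e/ is a mid vowel in word-final position, so it raises to [i]. /zimgorebozee/ → zimgorebozei.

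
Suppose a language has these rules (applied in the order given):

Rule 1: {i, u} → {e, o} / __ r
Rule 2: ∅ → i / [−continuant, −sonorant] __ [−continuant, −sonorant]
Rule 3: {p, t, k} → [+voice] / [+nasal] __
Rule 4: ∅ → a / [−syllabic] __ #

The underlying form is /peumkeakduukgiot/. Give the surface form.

peumgeakiduukigiota

Rule 1 (pre-rhotic lowering): no segment meets the environment; /peumkeakduukgiot/ is unchanged.
Rule 2 (stop-cluster i-epenthesis): /k/ and /d/ form a stop–stop cluster, so [i] is inserted between them. /k/ and /g/ form a stop–stop cluster, so [i] is inserted between them. /peumkeakduukgiot/ → peumkeakiduukigiot.
Rule 3 (post-nasal voicing): /k/ is a voiceless stop immediately after the nasal /m/, so it voices to [g]. /peumkeakiduukigiot/ → peumgeakiduukigiot.
Rule 4 (final a-epenthesis): the form ends in the consonant /t/, so [a] is inserted word-finally. /peumgeakiduukigiot/ → peumgeakiduukigiota.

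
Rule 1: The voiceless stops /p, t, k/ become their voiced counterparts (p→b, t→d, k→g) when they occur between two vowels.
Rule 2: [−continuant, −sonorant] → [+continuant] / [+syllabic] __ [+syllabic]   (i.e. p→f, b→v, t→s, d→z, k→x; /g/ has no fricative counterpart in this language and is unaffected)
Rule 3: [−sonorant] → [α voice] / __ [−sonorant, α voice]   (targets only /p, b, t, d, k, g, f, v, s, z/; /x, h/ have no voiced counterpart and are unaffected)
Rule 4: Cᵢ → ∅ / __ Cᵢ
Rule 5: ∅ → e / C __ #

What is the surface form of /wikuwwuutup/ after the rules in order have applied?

Rule 1 (intervocalic voicing): /k/ is a voiceless stop between vowels /i/ and /u/, so it voices to [g]. /t/ is a voiceless stop between vowels /u/ and /u/, so it voices to [d]. /wikuwwuutup/ → wiguwwuudup.
Rule 2 (intervocalic spirantization): /d/ is a stop between vowels /u/ and /u/, so it spirantizes to the fricative [z]. /wiguwwuudup/ → wiguwwuuzup.
Rule 3 (regressive voicing assimilation): no segment meets the environment; /wiguwwuuzup/ is unchanged.
Rule 4 (degemination): /ww/ is a geminate; the first /w/ deletes. /wiguwwuuzup/ → wiguwuuzup.
Rule 5 (final e-epenthesis): the form ends in the consonant /p/, so [e] is inserted word-finally. /wiguwuuzup/ → wiguwuuzupe.

wiguwuuzupe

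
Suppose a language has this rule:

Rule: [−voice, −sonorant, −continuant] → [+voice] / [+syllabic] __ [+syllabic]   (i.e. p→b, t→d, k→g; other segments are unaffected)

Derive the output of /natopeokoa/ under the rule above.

/t/ is a voiceless stop between vowels /a/ and /o/, so it voices to [d].
/p/ is a voiceless stop between vowels /o/ and /e/, so it voices to [b].
/k/ is a voiceless stop between vowels /o/ and /o/, so it voices to [g].
Surface form: [nadobeogoa].

nadobeogoa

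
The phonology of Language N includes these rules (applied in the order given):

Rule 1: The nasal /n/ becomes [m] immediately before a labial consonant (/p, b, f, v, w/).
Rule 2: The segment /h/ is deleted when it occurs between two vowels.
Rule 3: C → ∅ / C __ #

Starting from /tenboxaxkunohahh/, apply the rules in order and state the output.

temboxaxkunoah

Rule 1 (nasal place assimilation): /n/ precedes the labial consonant /b/, so it assimilates in place to [m]. /tenboxaxkunohahh/ → temboxaxkunohahh.
Rule 2 (intervocalic h-deletion): /h/ occurs between vowels /o/ and /a/, so it deletes. /temboxaxkunohahh/ → temboxaxkunoahh.
Rule 3 (final cluster simplification): /h/ is the second consonant of a word-final cluster /hh/, so it deletes. /temboxaxkunoahh/ → temboxaxkunoah.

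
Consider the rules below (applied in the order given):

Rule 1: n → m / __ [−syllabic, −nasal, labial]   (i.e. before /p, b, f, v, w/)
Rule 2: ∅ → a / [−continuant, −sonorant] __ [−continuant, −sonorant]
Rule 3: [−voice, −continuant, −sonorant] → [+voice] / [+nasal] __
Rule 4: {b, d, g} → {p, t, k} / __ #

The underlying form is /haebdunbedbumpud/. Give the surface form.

Rule 1 (nasal place assimilation): /n/ precedes the labial consonant /b/, so it assimilates in place to [m]. /haebdunbedbumpud/ → haebdumbedbumpud.
Rule 2 (stop-cluster a-epenthesis): /b/ and /d/ form a stop–stop cluster, so [a] is inserted between them. /d/ and /b/ form a stop–stop cluster, so [a] is inserted between them. /haebdumbedbumpud/ → haebadumbedabumpud.
Rule 3 (post-nasal voicing): /p/ is a voiceless stop immediately after the nasal /m/, so it voices to [b]. /haebadumbedabumpud/ → haebadumbedabumbud.
Rule 4 (final devoicing): /d/ is a voiced stop in word-final position, so it devoices to [t]. /haebadumbedabumbud/ → haebadumbedabumbut.

haebadumbedabumbut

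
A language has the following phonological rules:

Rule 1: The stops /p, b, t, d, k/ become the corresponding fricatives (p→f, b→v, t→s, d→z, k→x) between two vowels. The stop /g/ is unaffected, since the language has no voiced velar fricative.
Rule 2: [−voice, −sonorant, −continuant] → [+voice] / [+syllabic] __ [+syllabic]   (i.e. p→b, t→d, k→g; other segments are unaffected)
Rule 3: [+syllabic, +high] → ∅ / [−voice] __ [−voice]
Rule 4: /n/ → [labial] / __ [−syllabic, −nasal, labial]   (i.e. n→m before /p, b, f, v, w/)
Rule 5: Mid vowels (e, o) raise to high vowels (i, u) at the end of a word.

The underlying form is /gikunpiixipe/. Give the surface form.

gixumpiixfi

Rule 1 (intervocalic spirantization): /k/ is a stop between vowels /i/ and /u/, so it spirantizes to the fricative [x]. /p/ is a stop between vowels /i/ and /e/, so it spirantizes to the fricative [f]. /gikunpiixipe/ → gixunpiixife.
Rule 2 (intervocalic voicing): no segment meets the environment; /gixunpiixife/ is unchanged.
Rule 3 (high vowel syncope): /i/ is a high vowel flanked by voiceless consonants /x/ and /f/, so it deletes. /gixunpiixife/ → gixunpiixfe.
Rule 4 (nasal place assimilation): /n/ precedes the labial consonant /p/, so it assimilates in place to [m]. /gixunpiixfe/ → gixumpiixfe.
Rule 5 (final vowel raising): /e/ is a mid vowel in word-final position, so it raises to [i]. /gixumpiixfe/ → gixumpiixfi.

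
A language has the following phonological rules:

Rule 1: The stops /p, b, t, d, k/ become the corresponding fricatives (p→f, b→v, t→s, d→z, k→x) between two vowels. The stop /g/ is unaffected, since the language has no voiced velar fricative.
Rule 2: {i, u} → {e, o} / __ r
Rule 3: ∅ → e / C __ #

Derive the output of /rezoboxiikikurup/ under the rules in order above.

rezovoxiixixorupe

Rule 1 (intervocalic spirantization): /b/ is a stop between vowels /o/ and /o/, so it spirantizes to the fricative [v]. /k/ is a stop between vowels /i/ and /i/, so it spirantizes to the fricative [x]. /k/ is a stop between vowels /i/ and /u/, so it spirantizes to the fricative [x]. /rezoboxiikikurup/ → rezovoxiixixurup.
Rule 2 (pre-rhotic lowering): /u/ is a high vowel immediately before /r/, so it lowers to [o]. /rezovoxiixixurup/ → rezovoxiixixorup.
Rule 3 (final e-epenthesis): the form ends in the consonant /p/, so [e] is inserted word-finally. /rezovoxiixixorup/ → rezovoxiixixorupe.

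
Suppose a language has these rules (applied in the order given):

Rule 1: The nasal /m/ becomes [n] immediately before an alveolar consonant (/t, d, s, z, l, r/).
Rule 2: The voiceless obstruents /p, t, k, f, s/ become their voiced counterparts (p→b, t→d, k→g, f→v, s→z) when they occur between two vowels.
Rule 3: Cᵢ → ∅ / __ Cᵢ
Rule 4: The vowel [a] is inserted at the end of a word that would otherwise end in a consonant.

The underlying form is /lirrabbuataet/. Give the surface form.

lirabuadaeta

Rule 1 (nasal place assimilation): no segment meets the environment; /lirrabbuataet/ is unchanged.
Rule 2 (intervocalic voicing): /t/ is a voiceless obstruent between vowels /a/ and /a/, so it voices to [d]. /lirrabbuataet/ → lirrabbuadaet.
Rule 3 (degemination): /rr/ is a geminate; the first /r/ deletes. /bb/ is a geminate; the first /b/ deletes. /lirrabbuadaet/ → lirabuadaet.
Rule 4 (final a-epenthesis): the form ends in the consonant /t/, so [a] is inserted word-finally. /lirabuadaet/ → lirabuadaeta.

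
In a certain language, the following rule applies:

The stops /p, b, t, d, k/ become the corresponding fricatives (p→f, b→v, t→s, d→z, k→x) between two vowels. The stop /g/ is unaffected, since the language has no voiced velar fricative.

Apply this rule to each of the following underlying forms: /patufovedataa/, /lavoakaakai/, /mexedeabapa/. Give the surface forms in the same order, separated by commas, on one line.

pasufovezasaa, lavoaxaaxai, mexezeavafa

/patufovedataa/: /t/ is a stop between vowels /a/ and /u/, so it spirantizes to the fricative [s]. /d/ is a stop between vowels /e/ and /a/, so it spirantizes to the fricative [z]. /t/ is a stop between vowels /a/ and /a/, so it spirantizes to the fricative [s]. → [pasufovezasaa].
/lavoakaakai/: /k/ is a stop between vowels /a/ and /a/, so it spirantizes to the fricative [x]. /k/ is a stop between vowels /a/ and /a/, so it spirantizes to the fricative [x]. → [lavoaxaaxai].
/mexedeabapa/: /d/ is a stop between vowels /e/ and /e/, so it spirantizes to the fricative [z]. /b/ is a stop between vowels /a/ and /a/, so it spirantizes to the fricative [v]. /p/ is a stop between vowels /a/ and /a/, so it spirantizes to the fricative [f]. → [mexezeavafa].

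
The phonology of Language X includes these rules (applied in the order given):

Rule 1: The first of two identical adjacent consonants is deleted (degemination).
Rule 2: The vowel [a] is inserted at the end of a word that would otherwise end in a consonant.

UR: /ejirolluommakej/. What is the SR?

Rule 1 (degemination): /ll/ is a geminate; the first /l/ deletes. /mm/ is a geminate; the first /m/ deletes. /ejirolluommakej/ → ejiroluomakej.
Rule 2 (final a-epenthesis): the form ends in the consonant /j/, so [a] is inserted word-finally. /ejiroluomakej/ → ejiroluomakeja.

ejiroluomakeja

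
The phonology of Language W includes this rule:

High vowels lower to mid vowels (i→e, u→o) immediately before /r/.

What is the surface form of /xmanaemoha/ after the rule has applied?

No segment of /xmanaemoha/ meets the structural description of the rule, so the form surfaces unchanged.

xmanaemoha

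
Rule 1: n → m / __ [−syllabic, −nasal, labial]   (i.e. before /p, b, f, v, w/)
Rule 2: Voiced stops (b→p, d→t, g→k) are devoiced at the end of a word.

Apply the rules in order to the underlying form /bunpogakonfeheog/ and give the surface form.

Rule 1 (nasal place assimilation): /n/ precedes the labial consonant /p/, so it assimilates in place to [m]. /n/ precedes the labial consonant /f/, so it assimilates in place to [m]. /bunpogakonfeheog/ → bumpogakomfeheog.
Rule 2 (final devoicing): /g/ is a voiced stop in word-final position, so it devoices to [k]. /bumpogakomfeheog/ → bumpogakomfeheok.

bumpogakomfeheok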